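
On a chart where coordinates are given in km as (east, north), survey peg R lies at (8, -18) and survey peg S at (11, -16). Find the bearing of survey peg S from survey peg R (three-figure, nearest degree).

056°

Δeast = 11 − 8 = 3.00; Δnorth = -16 − -18 = 2.00.
Bearing = atan2(Δeast, Δnorth) mod 360° = 56.31° ≈ 056°.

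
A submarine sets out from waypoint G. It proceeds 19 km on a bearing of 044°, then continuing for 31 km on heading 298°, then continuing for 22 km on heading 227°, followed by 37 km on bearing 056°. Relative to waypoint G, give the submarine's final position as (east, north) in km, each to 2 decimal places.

Leg 1 (044°, 19 km): east 19 sin 44° = 13.20, north 19 cos 44° = 13.67
Leg 2 (298°, 31 km): east 31 sin 298° = -27.37, north 31 cos 298° = 14.55
Leg 3 (227°, 22 km): east 22 sin 227° = -16.09, north 22 cos 227° = -15.00
Leg 4 (056°, 37 km): east 37 sin 56° = 30.67, north 37 cos 56° = 20.69
Summing: 0.41 km east, 33.91 km north → (0.41, 33.91).

(0.41, 33.91)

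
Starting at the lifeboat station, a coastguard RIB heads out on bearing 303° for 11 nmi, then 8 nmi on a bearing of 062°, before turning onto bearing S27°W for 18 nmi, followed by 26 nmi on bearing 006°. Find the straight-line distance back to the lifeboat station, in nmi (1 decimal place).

21.0 nmi

Leg 1 (303°, 11 nmi): east 11 sin 303° = -9.23, north 11 cos 303° = 5.99
Leg 2 (062°, 8 nmi): east 8 sin 62° = 7.06, north 8 cos 62° = 3.76
Leg 3 (S27°W, 18 nmi): east 18 sin 207° = -8.17, north 18 cos 207° = -16.04
Leg 4 (006°, 26 nmi): east 26 sin 6° = 2.72, north 26 cos 6° = 25.86
Net: -7.62 east, 19.57 north. Distance = √((-7.62)² + (19.57)²) = 20.996 nmi.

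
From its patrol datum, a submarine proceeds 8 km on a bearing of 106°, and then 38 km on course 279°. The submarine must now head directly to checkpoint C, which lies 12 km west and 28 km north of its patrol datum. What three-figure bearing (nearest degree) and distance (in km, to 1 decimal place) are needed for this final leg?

036°, 30.1 km

Leg 1 (106°, 8 km): east 8 sin 106° = 7.69, north 8 cos 106° = -2.21
Leg 2 (279°, 38 km): east 38 sin 279° = -37.53, north 38 cos 279° = 5.94
Current position: (-29.84, 3.74). Target: (-12, 28). Remaining: Δeast = 17.84, Δnorth = 24.26.
Bearing = atan2(17.84, 24.26) mod 360° = 36.33°; distance = √((17.84)² + (24.26)²) = 30.115 km.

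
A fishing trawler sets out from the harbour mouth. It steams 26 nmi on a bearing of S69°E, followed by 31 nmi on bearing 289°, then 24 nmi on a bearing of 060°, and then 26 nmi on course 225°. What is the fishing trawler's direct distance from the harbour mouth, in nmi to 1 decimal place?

Leg 1 (S69°E, 26 nmi): east 26 sin 111° = 24.27, north 26 cos 111° = -9.32
Leg 2 (289°, 31 nmi): east 31 sin 289° = -29.31, north 31 cos 289° = 10.09
Leg 3 (060°, 24 nmi): east 24 sin 60° = 20.78, north 24 cos 60° = 12.00
Leg 4 (225°, 26 nmi): east 26 sin 225° = -18.38, north 26 cos 225° = -18.38
Net: -2.64 east, -5.61 north. Distance = √((-2.64)² + (-5.61)²) = 6.199 nmi.

6.2 nmi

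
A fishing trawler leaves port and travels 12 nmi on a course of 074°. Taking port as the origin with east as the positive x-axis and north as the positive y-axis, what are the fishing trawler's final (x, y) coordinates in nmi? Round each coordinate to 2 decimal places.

Leg 1 (074°, 12 nmi): east 12 sin 74° = 11.54, north 12 cos 74° = 3.31
Summing: 11.54 nmi east, 3.31 nmi north → (11.54, 3.31).

(11.54, 3.31)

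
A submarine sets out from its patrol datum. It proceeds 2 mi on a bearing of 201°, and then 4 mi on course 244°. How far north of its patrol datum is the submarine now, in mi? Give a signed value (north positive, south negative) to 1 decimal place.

-3.6 mi

Leg 1 (201°, 2 mi): east 2 sin 201° = -0.72, north 2 cos 201° = -1.87
Leg 2 (244°, 4 mi): east 4 sin 244° = -3.60, north 4 cos 244° = -1.75
Net north component: -3.62 mi.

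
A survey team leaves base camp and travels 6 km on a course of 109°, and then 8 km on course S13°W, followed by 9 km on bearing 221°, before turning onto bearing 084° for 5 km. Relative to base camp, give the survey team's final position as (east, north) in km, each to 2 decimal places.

Leg 1 (109°, 6 km): east 6 sin 109° = 5.67, north 6 cos 109° = -1.95
Leg 2 (S13°W, 8 km): east 8 sin 193° = -1.80, north 8 cos 193° = -7.79
Leg 3 (221°, 9 km): east 9 sin 221° = -5.90, north 9 cos 221° = -6.79
Leg 4 (084°, 5 km): east 5 sin 84° = 4.97, north 5 cos 84° = 0.52
Summing: 2.94 km east, -16.02 km north → (2.94, -16.02).

(2.94, -16.02)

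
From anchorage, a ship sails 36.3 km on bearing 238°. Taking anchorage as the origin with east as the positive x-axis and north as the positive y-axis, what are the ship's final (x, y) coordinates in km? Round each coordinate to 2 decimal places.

Leg 1 (238°, 36.3 km): east 36.3 sin 238° = -30.78, north 36.3 cos 238° = -19.24
Summing: -30.78 km east, -19.24 km north → (-30.78, -19.24).

(-30.78, -19.24)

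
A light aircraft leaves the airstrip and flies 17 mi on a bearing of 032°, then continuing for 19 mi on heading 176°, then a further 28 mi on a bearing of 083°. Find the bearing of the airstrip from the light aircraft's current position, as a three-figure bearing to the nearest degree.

272°

Leg 1 (032°, 17 mi): east 17 sin 32° = 9.01, north 17 cos 32° = 14.42
Leg 2 (176°, 19 mi): east 19 sin 176° = 1.33, north 19 cos 176° = -18.95
Leg 3 (083°, 28 mi): east 28 sin 83° = 27.79, north 28 cos 83° = 3.41
Net displacement: 38.13 east, -1.12 north. Direction back to start is (-38.13, 1.12): bearing = atan2(-38.13, 1.12) mod 360° = 271.69° ≈ 272°.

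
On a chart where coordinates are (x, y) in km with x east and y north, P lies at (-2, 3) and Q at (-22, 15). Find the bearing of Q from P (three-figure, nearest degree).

Δeast = -22 − -2 = -20.00; Δnorth = 15 − 3 = 12.00.
Bearing = atan2(Δeast, Δnorth) mod 360° = 300.96° ≈ 301°.

301°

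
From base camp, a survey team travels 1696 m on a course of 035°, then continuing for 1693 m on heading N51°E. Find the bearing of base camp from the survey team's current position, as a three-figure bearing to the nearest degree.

223°

Leg 1 (035°, 1696 m): east 1696 sin 35° = 972.79, north 1696 cos 35° = 1389.28
Leg 2 (N51°E, 1693 m): east 1693 sin 51° = 1315.71, north 1693 cos 51° = 1065.44
Net displacement: 2288.49 east, 2454.72 north. Direction back to start is (-2288.49, -2454.72): bearing = atan2(-2288.49, -2454.72) mod 360° = 222.99° ≈ 223°.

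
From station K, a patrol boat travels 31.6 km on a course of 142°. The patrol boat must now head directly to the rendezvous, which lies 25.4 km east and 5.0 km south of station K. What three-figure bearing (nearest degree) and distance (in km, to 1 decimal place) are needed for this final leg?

Leg 1 (142°, 31.6 km): east 31.6 sin 142° = 19.45, north 31.6 cos 142° = -24.90
Current position: (19.45, -24.90). Target: (25.4, -5.0). Remaining: Δeast = 5.95, Δnorth = 19.90.
Bearing = atan2(5.95, 19.90) mod 360° = 16.63°; distance = √((5.95)² + (19.90)²) = 20.770 km.

017°, 20.8 km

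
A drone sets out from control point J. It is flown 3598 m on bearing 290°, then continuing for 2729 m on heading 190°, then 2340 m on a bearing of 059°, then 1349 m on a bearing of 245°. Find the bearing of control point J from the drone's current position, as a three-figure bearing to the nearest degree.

075°

Leg 1 (290°, 3598 m): east 3598 sin 290° = -3381.01, north 3598 cos 290° = 1230.59
Leg 2 (190°, 2729 m): east 2729 sin 190° = -473.89, north 2729 cos 190° = -2687.54
Leg 3 (059°, 2340 m): east 2340 sin 59° = 2005.77, north 2340 cos 59° = 1205.19
Leg 4 (245°, 1349 m): east 1349 sin 245° = -1222.61, north 1349 cos 245° = -570.11
Net displacement: -3071.74 east, -821.87 north. Direction back to start is (3071.74, 821.87): bearing = atan2(3071.74, 821.87) mod 360° = 75.02° ≈ 075°.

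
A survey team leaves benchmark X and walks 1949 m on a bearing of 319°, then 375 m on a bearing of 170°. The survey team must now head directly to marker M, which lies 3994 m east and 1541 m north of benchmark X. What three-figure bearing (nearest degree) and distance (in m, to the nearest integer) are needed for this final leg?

Leg 1 (319°, 1949 m): east 1949 sin 319° = -1278.66, north 1949 cos 319° = 1470.93
Leg 2 (170°, 375 m): east 375 sin 170° = 65.12, north 375 cos 170° = -369.30
Current position: (-1213.54, 1101.63). Target: (3994, 1541). Remaining: Δeast = 5207.54, Δnorth = 439.37.
Bearing = atan2(5207.54, 439.37) mod 360° = 85.18°; distance = √((5207.54)² + (439.37)²) = 5226.044 m.

085°, 5226 m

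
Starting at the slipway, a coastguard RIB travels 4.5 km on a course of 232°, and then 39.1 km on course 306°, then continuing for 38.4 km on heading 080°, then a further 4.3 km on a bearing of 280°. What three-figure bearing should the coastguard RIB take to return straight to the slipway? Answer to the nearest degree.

177°

Leg 1 (232°, 4.5 km): east 4.5 sin 232° = -3.55, north 4.5 cos 232° = -2.77
Leg 2 (306°, 39.1 km): east 39.1 sin 306° = -31.63, north 39.1 cos 306° = 22.98
Leg 3 (080°, 38.4 km): east 38.4 sin 80° = 37.82, north 38.4 cos 80° = 6.67
Leg 4 (280°, 4.3 km): east 4.3 sin 280° = -4.23, north 4.3 cos 280° = 0.75
Net displacement: -1.60 east, 27.63 north. Direction back to start is (1.60, -27.63): bearing = atan2(1.60, -27.63) mod 360° = 176.69° ≈ 177°.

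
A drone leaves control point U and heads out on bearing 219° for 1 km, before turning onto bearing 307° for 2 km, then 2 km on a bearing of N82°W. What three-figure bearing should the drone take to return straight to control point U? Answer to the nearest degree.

Leg 1 (219°, 1 km): east 1 sin 219° = -0.63, north 1 cos 219° = -0.78
Leg 2 (307°, 2 km): east 2 sin 307° = -1.60, north 2 cos 307° = 1.20
Leg 3 (N82°W, 2 km): east 2 sin 278° = -1.98, north 2 cos 278° = 0.28
Net displacement: -4.21 east, 0.70 north. Direction back to start is (4.21, -0.70): bearing = atan2(4.21, -0.70) mod 360° = 99.51° ≈ 100°.

100°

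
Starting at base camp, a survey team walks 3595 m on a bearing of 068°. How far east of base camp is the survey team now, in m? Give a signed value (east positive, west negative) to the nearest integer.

3333 m

Leg 1 (068°, 3595 m): east 3595 sin 68° = 3333.23, north 3595 cos 68° = 1346.71
Net east component: 3333.23 m.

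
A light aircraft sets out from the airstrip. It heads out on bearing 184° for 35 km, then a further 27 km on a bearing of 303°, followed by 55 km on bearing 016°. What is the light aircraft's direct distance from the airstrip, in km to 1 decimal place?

34.1 km

Leg 1 (184°, 35 km): east 35 sin 184° = -2.44, north 35 cos 184° = -34.91
Leg 2 (303°, 27 km): east 27 sin 303° = -22.64, north 27 cos 303° = 14.71
Leg 3 (016°, 55 km): east 55 sin 16° = 15.16, north 55 cos 16° = 52.87
Net: -9.93 east, 32.66 north. Distance = √((-9.93)² + (32.66)²) = 34.135 km.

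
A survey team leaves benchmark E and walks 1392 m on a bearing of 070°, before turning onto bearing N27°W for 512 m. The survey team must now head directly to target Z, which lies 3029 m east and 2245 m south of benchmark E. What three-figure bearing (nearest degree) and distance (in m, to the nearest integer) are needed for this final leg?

Leg 1 (070°, 1392 m): east 1392 sin 70° = 1308.05, north 1392 cos 70° = 476.09
Leg 2 (N27°W, 512 m): east 512 sin 333° = -232.44, north 512 cos 333° = 456.20
Current position: (1075.61, 932.29). Target: (3029, -2245). Remaining: Δeast = 1953.39, Δnorth = -3177.29.
Bearing = atan2(1953.39, -3177.29) mod 360° = 148.42°; distance = √((1953.39)² + (-3177.29)²) = 3729.731 m.

148°, 3730 m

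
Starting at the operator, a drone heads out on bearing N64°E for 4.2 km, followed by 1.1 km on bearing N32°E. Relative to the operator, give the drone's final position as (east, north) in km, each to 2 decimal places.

(4.36, 2.77)

Leg 1 (N64°E, 4.2 km): east 4.2 sin 64° = 3.77, north 4.2 cos 64° = 1.84
Leg 2 (N32°E, 1.1 km): east 1.1 sin 32° = 0.58, north 1.1 cos 32° = 0.93
Summing: 4.36 km east, 2.77 km north → (4.36, 2.77).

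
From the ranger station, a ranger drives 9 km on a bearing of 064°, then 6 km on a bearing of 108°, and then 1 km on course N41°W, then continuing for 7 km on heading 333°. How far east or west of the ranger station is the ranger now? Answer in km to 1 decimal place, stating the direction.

Leg 1 (064°, 9 km): east 9 sin 64° = 8.09, north 9 cos 64° = 3.95
Leg 2 (108°, 6 km): east 6 sin 108° = 5.71, north 6 cos 108° = -1.85
Leg 3 (N41°W, 1 km): east 1 sin 319° = -0.66, north 1 cos 319° = 0.75
Leg 4 (333°, 7 km): east 7 sin 333° = -3.18, north 7 cos 333° = 6.24
Net east component: 9.96 km.

10.0 km east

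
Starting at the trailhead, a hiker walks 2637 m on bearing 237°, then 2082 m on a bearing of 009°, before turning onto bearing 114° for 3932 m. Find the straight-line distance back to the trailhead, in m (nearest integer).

1967 m

Leg 1 (237°, 2637 m): east 2637 sin 237° = -2211.57, north 2637 cos 237° = -1436.21
Leg 2 (009°, 2082 m): east 2082 sin 9° = 325.70, north 2082 cos 9° = 2056.37
Leg 3 (114°, 3932 m): east 3932 sin 114° = 3592.06, north 3932 cos 114° = -1599.29
Net: 1706.18 east, -979.13 north. Distance = √((1706.18)² + (-979.13)²) = 1967.172 m.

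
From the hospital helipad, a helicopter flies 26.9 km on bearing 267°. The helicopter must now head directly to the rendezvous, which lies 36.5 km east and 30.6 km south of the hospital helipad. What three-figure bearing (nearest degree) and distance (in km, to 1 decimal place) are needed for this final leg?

115°, 69.8 km

Leg 1 (267°, 26.9 km): east 26.9 sin 267° = -26.86, north 26.9 cos 267° = -1.41
Current position: (-26.86, -1.41). Target: (36.5, -30.6). Remaining: Δeast = 63.36, Δnorth = -29.19.
Bearing = atan2(63.36, -29.19) mod 360° = 114.74°; distance = √((63.36)² + (-29.19)²) = 69.764 km.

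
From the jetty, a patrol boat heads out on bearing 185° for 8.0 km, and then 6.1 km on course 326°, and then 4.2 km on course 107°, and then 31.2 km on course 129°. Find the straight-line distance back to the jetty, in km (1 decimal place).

33.9 km

Leg 1 (185°, 8.0 km): east 8.0 sin 185° = -0.70, north 8.0 cos 185° = -7.97
Leg 2 (326°, 6.1 km): east 6.1 sin 326° = -3.41, north 6.1 cos 326° = 5.06
Leg 3 (107°, 4.2 km): east 4.2 sin 107° = 4.02, north 4.2 cos 107° = -1.23
Leg 4 (129°, 31.2 km): east 31.2 sin 129° = 24.25, north 31.2 cos 129° = -19.63
Net: 24.16 east, -23.78 north. Distance = √((24.16)² + (-23.78)²) = 33.893 km.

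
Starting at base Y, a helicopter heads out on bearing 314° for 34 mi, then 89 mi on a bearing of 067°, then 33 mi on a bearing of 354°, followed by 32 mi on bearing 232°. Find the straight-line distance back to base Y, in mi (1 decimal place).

Leg 1 (314°, 34 mi): east 34 sin 314° = -24.46, north 34 cos 314° = 23.62
Leg 2 (067°, 89 mi): east 89 sin 67° = 81.92, north 89 cos 67° = 34.78
Leg 3 (354°, 33 mi): east 33 sin 354° = -3.45, north 33 cos 354° = 32.82
Leg 4 (232°, 32 mi): east 32 sin 232° = -25.22, north 32 cos 232° = -19.70
Net: 28.80 east, 71.51 north. Distance = √((28.80)² + (71.51)²) = 77.094 mi.

77.1 mi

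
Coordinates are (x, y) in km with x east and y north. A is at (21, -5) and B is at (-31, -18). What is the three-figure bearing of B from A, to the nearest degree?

Δeast = -31 − 21 = -52.00; Δnorth = -18 − -5 = -13.00.
Bearing = atan2(Δeast, Δnorth) mod 360° = 255.96° ≈ 256°.

256°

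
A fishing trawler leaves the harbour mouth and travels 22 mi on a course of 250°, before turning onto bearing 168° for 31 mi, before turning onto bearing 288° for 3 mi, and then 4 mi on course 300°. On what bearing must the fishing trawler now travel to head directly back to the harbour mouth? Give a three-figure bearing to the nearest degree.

Leg 1 (250°, 22 mi): east 22 sin 250° = -20.67, north 22 cos 250° = -7.52
Leg 2 (168°, 31 mi): east 31 sin 168° = 6.45, north 31 cos 168° = -30.32
Leg 3 (288°, 3 mi): east 3 sin 288° = -2.85, north 3 cos 288° = 0.93
Leg 4 (300°, 4 mi): east 4 sin 300° = -3.46, north 4 cos 300° = 2.00
Net displacement: -20.55 east, -34.92 north. Direction back to start is (20.55, 34.92): bearing = atan2(20.55, 34.92) mod 360° = 30.47° ≈ 030°.

030°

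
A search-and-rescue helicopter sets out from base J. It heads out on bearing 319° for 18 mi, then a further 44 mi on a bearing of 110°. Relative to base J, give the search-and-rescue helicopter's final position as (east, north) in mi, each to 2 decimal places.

Leg 1 (319°, 18 mi): east 18 sin 319° = -11.81, north 18 cos 319° = 13.58
Leg 2 (110°, 44 mi): east 44 sin 110° = 41.35, north 44 cos 110° = -15.05
Summing: 29.54 mi east, -1.46 mi north → (29.54, -1.46).

(29.54, -1.46)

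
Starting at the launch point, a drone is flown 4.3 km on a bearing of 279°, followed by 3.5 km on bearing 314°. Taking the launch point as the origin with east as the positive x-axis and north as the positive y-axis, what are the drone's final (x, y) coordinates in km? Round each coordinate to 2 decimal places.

Leg 1 (279°, 4.3 km): east 4.3 sin 279° = -4.25, north 4.3 cos 279° = 0.67
Leg 2 (314°, 3.5 km): east 3.5 sin 314° = -2.52, north 3.5 cos 314° = 2.43
Summing: -6.76 km east, 3.10 km north → (-6.76, 3.10).

(-6.76, 3.10)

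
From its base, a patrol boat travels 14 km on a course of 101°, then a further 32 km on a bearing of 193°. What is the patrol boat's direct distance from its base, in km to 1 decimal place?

34.5 km

Leg 1 (101°, 14 km): east 14 sin 101° = 13.74, north 14 cos 101° = -2.67
Leg 2 (193°, 32 km): east 32 sin 193° = -7.20, north 32 cos 193° = -31.18
Net: 6.54 east, -33.85 north. Distance = √((6.54)² + (-33.85)²) = 34.478 km.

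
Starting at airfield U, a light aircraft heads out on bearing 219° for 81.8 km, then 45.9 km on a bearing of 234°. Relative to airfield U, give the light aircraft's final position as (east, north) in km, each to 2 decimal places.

(-88.61, -90.55)

Leg 1 (219°, 81.8 km): east 81.8 sin 219° = -51.48, north 81.8 cos 219° = -63.57
Leg 2 (234°, 45.9 km): east 45.9 sin 234° = -37.13, north 45.9 cos 234° = -26.98
Summing: -88.61 km east, -90.55 km north → (-88.61, -90.55).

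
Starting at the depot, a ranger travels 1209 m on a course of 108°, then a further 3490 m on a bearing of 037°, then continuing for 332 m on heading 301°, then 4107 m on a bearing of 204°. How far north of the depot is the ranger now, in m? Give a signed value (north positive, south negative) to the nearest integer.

-1167 m

Leg 1 (108°, 1209 m): east 1209 sin 108° = 1149.83, north 1209 cos 108° = -373.60
Leg 2 (037°, 3490 m): east 3490 sin 37° = 2100.33, north 3490 cos 37° = 2787.24
Leg 3 (301°, 332 m): east 332 sin 301° = -284.58, north 332 cos 301° = 170.99
Leg 4 (204°, 4107 m): east 4107 sin 204° = -1670.47, north 4107 cos 204° = -3751.93
Net north component: -1167.30 m.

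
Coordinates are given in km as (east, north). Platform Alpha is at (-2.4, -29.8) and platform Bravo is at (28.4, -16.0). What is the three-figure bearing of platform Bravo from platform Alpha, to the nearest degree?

066°

Δeast = 28.4 − -2.4 = 30.80; Δnorth = -16.0 − -29.8 = 13.80.
Bearing = atan2(Δeast, Δnorth) mod 360° = 65.87° ≈ 066°.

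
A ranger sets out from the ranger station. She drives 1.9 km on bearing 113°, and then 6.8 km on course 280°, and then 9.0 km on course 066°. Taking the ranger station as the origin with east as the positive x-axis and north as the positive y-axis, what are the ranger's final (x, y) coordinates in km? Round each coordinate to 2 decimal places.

Leg 1 (113°, 1.9 km): east 1.9 sin 113° = 1.75, north 1.9 cos 113° = -0.74
Leg 2 (280°, 6.8 km): east 6.8 sin 280° = -6.70, north 6.8 cos 280° = 1.18
Leg 3 (066°, 9.0 km): east 9.0 sin 66° = 8.22, north 9.0 cos 66° = 3.66
Summing: 3.27 km east, 4.10 km north → (3.27, 4.10).

(3.27, 4.10)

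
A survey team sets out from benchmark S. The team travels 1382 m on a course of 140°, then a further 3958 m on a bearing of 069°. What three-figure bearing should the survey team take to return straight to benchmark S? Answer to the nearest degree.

266°

Leg 1 (140°, 1382 m): east 1382 sin 140° = 888.33, north 1382 cos 140° = -1058.67
Leg 2 (069°, 3958 m): east 3958 sin 69° = 3695.11, north 3958 cos 69° = 1418.42
Net displacement: 4583.44 east, 359.75 north. Direction back to start is (-4583.44, -359.75): bearing = atan2(-4583.44, -359.75) mod 360° = 265.51° ≈ 266°.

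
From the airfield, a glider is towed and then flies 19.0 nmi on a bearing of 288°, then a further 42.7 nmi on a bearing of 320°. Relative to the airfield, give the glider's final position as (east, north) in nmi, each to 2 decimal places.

(-45.52, 38.58)

Leg 1 (288°, 19.0 nmi): east 19.0 sin 288° = -18.07, north 19.0 cos 288° = 5.87
Leg 2 (320°, 42.7 nmi): east 42.7 sin 320° = -27.45, north 42.7 cos 320° = 32.71
Summing: -45.52 nmi east, 38.58 nmi north → (-45.52, 38.58).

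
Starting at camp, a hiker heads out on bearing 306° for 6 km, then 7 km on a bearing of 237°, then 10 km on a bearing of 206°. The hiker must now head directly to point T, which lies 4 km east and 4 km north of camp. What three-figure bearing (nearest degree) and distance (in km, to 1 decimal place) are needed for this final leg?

055°, 23.3 km

Leg 1 (306°, 6 km): east 6 sin 306° = -4.85, north 6 cos 306° = 3.53
Leg 2 (237°, 7 km): east 7 sin 237° = -5.87, north 7 cos 237° = -3.81
Leg 3 (206°, 10 km): east 10 sin 206° = -4.38, north 10 cos 206° = -8.99
Current position: (-15.11, -9.27). Target: (4, 4). Remaining: Δeast = 19.11, Δnorth = 13.27.
Bearing = atan2(19.11, 13.27) mod 360° = 55.21°; distance = √((19.11)² + (13.27)²) = 23.266 km.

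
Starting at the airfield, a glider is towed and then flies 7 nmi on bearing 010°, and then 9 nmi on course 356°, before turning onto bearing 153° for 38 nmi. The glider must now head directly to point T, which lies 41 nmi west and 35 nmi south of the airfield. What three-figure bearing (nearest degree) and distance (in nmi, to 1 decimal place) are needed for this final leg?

Leg 1 (010°, 7 nmi): east 7 sin 10° = 1.22, north 7 cos 10° = 6.89
Leg 2 (356°, 9 nmi): east 9 sin 356° = -0.63, north 9 cos 356° = 8.98
Leg 3 (153°, 38 nmi): east 38 sin 153° = 17.25, north 38 cos 153° = -33.86
Current position: (17.84, -17.99). Target: (-41, -35). Remaining: Δeast = -58.84, Δnorth = -17.01.
Bearing = atan2(-58.84, -17.01) mod 360° = 253.87°; distance = √((-58.84)² + (-17.01)²) = 61.250 nmi.

254°, 61.2 nmi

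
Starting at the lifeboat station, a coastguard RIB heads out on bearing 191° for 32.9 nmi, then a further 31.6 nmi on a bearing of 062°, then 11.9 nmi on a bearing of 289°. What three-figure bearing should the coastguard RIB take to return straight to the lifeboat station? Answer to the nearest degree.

323°

Leg 1 (191°, 32.9 nmi): east 32.9 sin 191° = -6.28, north 32.9 cos 191° = -32.30
Leg 2 (062°, 31.6 nmi): east 31.6 sin 62° = 27.90, north 31.6 cos 62° = 14.84
Leg 3 (289°, 11.9 nmi): east 11.9 sin 289° = -11.25, north 11.9 cos 289° = 3.87
Net displacement: 10.37 east, -13.59 north. Direction back to start is (-10.37, 13.59): bearing = atan2(-10.37, 13.59) mod 360° = 322.64° ≈ 323°.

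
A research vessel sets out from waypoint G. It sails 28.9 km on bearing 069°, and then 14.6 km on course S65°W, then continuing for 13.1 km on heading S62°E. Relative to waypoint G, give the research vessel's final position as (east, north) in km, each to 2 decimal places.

Leg 1 (069°, 28.9 km): east 28.9 sin 69° = 26.98, north 28.9 cos 69° = 10.36
Leg 2 (S65°W, 14.6 km): east 14.6 sin 245° = -13.23, north 14.6 cos 245° = -6.17
Leg 3 (S62°E, 13.1 km): east 13.1 sin 118° = 11.57, north 13.1 cos 118° = -6.15
Summing: 25.31 km east, -1.96 km north → (25.31, -1.96).

(25.31, -1.96)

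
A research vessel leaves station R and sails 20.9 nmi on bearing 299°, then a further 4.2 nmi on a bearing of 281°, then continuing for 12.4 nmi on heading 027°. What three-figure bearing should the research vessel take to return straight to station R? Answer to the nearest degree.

Leg 1 (299°, 20.9 nmi): east 20.9 sin 299° = -18.28, north 20.9 cos 299° = 10.13
Leg 2 (281°, 4.2 nmi): east 4.2 sin 281° = -4.12, north 4.2 cos 281° = 0.80
Leg 3 (027°, 12.4 nmi): east 12.4 sin 27° = 5.63, north 12.4 cos 27° = 11.05
Net displacement: -16.77 east, 21.98 north. Direction back to start is (16.77, -21.98): bearing = atan2(16.77, -21.98) mod 360° = 142.66° ≈ 143°.

143°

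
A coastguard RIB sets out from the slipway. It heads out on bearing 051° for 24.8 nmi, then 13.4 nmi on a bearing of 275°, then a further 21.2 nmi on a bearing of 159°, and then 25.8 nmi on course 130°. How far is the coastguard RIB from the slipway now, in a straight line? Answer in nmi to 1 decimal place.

Leg 1 (051°, 24.8 nmi): east 24.8 sin 51° = 19.27, north 24.8 cos 51° = 15.61
Leg 2 (275°, 13.4 nmi): east 13.4 sin 275° = -13.35, north 13.4 cos 275° = 1.17
Leg 3 (159°, 21.2 nmi): east 21.2 sin 159° = 7.60, north 21.2 cos 159° = -19.79
Leg 4 (130°, 25.8 nmi): east 25.8 sin 130° = 19.76, north 25.8 cos 130° = -16.58
Net: 33.29 east, -19.60 north. Distance = √((33.29)² + (-19.60)²) = 38.628 nmi.

38.6 nmi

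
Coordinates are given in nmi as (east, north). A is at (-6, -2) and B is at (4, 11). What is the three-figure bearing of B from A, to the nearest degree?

038°

Δeast = 4 − -6 = 10.00; Δnorth = 11 − -2 = 13.00.
Bearing = atan2(Δeast, Δnorth) mod 360° = 37.57° ≈ 038°.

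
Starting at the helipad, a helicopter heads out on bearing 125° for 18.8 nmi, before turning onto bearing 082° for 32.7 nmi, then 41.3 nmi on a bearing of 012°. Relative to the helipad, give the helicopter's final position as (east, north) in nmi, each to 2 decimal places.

Leg 1 (125°, 18.8 nmi): east 18.8 sin 125° = 15.40, north 18.8 cos 125° = -10.78
Leg 2 (082°, 32.7 nmi): east 32.7 sin 82° = 32.38, north 32.7 cos 82° = 4.55
Leg 3 (012°, 41.3 nmi): east 41.3 sin 12° = 8.59, north 41.3 cos 12° = 40.40
Summing: 56.37 nmi east, 34.17 nmi north → (56.37, 34.17).

(56.37, 34.17)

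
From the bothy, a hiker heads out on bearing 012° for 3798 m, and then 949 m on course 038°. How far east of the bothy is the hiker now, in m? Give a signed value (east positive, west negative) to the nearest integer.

Leg 1 (012°, 3798 m): east 3798 sin 12° = 789.65, north 3798 cos 12° = 3715.00
Leg 2 (038°, 949 m): east 949 sin 38° = 584.26, north 949 cos 38° = 747.82
Net east component: 1373.91 m.

1374 m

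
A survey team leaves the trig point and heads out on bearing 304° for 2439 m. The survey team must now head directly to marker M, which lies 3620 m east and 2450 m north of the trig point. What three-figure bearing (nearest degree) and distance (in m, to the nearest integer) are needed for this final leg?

Leg 1 (304°, 2439 m): east 2439 sin 304° = -2022.02, north 2439 cos 304° = 1363.87
Current position: (-2022.02, 1363.87). Target: (3620, 2450). Remaining: Δeast = 5642.02, Δnorth = 1086.13.
Bearing = atan2(5642.02, 1086.13) mod 360° = 79.10°; distance = √((5642.02)² + (1086.13)²) = 5745.615 m.

079°, 5746 m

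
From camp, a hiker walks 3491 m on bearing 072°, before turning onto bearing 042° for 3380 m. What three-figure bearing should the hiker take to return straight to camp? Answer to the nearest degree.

Leg 1 (072°, 3491 m): east 3491 sin 72° = 3320.14, north 3491 cos 72° = 1078.78
Leg 2 (042°, 3380 m): east 3380 sin 42° = 2261.66, north 3380 cos 42° = 2511.83
Net displacement: 5581.80 east, 3590.61 north. Direction back to start is (-5581.80, -3590.61): bearing = atan2(-5581.80, -3590.61) mod 360° = 237.25° ≈ 237°.

237°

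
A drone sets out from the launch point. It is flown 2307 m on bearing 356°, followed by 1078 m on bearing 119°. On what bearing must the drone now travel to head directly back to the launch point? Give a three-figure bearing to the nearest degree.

Leg 1 (356°, 2307 m): east 2307 sin 356° = -160.93, north 2307 cos 356° = 2301.38
Leg 2 (119°, 1078 m): east 1078 sin 119° = 942.84, north 1078 cos 119° = -522.62
Net displacement: 781.91 east, 1778.76 north. Direction back to start is (-781.91, -1778.76): bearing = atan2(-781.91, -1778.76) mod 360° = 203.73° ≈ 204°.

204°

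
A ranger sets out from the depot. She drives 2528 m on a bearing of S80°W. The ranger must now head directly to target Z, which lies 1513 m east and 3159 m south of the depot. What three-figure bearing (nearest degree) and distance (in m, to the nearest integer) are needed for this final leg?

Leg 1 (S80°W, 2528 m): east 2528 sin 260° = -2489.59, north 2528 cos 260° = -438.98
Current position: (-2489.59, -438.98). Target: (1513, -3159). Remaining: Δeast = 4002.59, Δnorth = -2720.02.
Bearing = atan2(4002.59, -2720.02) mod 360° = 124.20°; distance = √((4002.59)² + (-2720.02)²) = 4839.344 m.

124°, 4839 m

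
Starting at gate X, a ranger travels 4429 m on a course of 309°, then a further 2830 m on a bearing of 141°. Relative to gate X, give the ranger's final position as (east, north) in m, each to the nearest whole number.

Leg 1 (309°, 4429 m): east 4429 sin 309° = -3441.98, north 4429 cos 309° = 2787.26
Leg 2 (141°, 2830 m): east 2830 sin 141° = 1780.98, north 2830 cos 141° = -2199.32
Summing: -1661.00 m east, 587.94 m north → (-1661, 588).

(-1661, 588)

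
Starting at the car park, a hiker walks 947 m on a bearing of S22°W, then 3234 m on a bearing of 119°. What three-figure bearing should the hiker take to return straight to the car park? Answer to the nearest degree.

315°

Leg 1 (S22°W, 947 m): east 947 sin 202° = -354.75, north 947 cos 202° = -878.04
Leg 2 (119°, 3234 m): east 3234 sin 119° = 2828.52, north 3234 cos 119° = -1567.87
Net displacement: 2473.77 east, -2445.92 north. Direction back to start is (-2473.77, 2445.92): bearing = atan2(-2473.77, 2445.92) mod 360° = 314.68° ≈ 315°.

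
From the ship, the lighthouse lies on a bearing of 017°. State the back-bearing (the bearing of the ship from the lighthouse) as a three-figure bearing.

Back-bearing = 017° + 180° = 197°.

197°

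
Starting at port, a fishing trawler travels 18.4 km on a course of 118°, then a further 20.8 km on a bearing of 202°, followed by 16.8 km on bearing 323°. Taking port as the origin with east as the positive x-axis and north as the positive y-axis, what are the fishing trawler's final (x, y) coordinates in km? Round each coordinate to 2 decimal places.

Leg 1 (118°, 18.4 km): east 18.4 sin 118° = 16.25, north 18.4 cos 118° = -8.64
Leg 2 (202°, 20.8 km): east 20.8 sin 202° = -7.79, north 20.8 cos 202° = -19.29
Leg 3 (323°, 16.8 km): east 16.8 sin 323° = -10.11, north 16.8 cos 323° = 13.42
Summing: -1.66 km east, -14.51 km north → (-1.66, -14.51).

(-1.66, -14.51)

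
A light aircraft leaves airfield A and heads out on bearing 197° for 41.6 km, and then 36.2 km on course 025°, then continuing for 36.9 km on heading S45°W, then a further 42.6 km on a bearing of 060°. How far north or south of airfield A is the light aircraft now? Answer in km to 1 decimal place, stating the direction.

Leg 1 (197°, 41.6 km): east 41.6 sin 197° = -12.16, north 41.6 cos 197° = -39.78
Leg 2 (025°, 36.2 km): east 36.2 sin 25° = 15.30, north 36.2 cos 25° = 32.81
Leg 3 (S45°W, 36.9 km): east 36.9 sin 225° = -26.09, north 36.9 cos 225° = -26.09
Leg 4 (060°, 42.6 km): east 42.6 sin 60° = 36.89, north 42.6 cos 60° = 21.30
Net north component: -11.77 km.

11.8 km south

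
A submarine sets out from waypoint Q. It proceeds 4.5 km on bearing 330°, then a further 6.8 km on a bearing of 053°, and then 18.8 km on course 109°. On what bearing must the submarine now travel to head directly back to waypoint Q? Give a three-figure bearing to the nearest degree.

265°

Leg 1 (330°, 4.5 km): east 4.5 sin 330° = -2.25, north 4.5 cos 330° = 3.90
Leg 2 (053°, 6.8 km): east 6.8 sin 53° = 5.43, north 6.8 cos 53° = 4.09
Leg 3 (109°, 18.8 km): east 18.8 sin 109° = 17.78, north 18.8 cos 109° = -6.12
Net displacement: 20.96 east, 1.87 north. Direction back to start is (-20.96, -1.87): bearing = atan2(-20.96, -1.87) mod 360° = 264.90° ≈ 265°.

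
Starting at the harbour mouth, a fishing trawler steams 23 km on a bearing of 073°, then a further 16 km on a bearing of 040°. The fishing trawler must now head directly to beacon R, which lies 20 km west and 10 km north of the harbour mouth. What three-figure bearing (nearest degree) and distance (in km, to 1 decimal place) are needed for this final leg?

260°, 53.0 km

Leg 1 (073°, 23 km): east 23 sin 73° = 22.00, north 23 cos 73° = 6.72
Leg 2 (040°, 16 km): east 16 sin 40° = 10.28, north 16 cos 40° = 12.26
Current position: (32.28, 18.98). Target: (-20, 10). Remaining: Δeast = -52.28, Δnorth = -8.98.
Bearing = atan2(-52.28, -8.98) mod 360° = 260.25°; distance = √((-52.28)² + (-8.98)²) = 53.045 km.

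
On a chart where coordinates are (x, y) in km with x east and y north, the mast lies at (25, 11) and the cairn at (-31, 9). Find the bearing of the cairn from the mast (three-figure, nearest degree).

Δeast = -31 − 25 = -56.00; Δnorth = 9 − 11 = -2.00.
Bearing = atan2(Δeast, Δnorth) mod 360° = 267.95° ≈ 268°.

268°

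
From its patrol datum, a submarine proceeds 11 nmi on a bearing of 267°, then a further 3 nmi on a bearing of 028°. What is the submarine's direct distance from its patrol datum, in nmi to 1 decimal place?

9.8 nmi

Leg 1 (267°, 11 nmi): east 11 sin 267° = -10.98, north 11 cos 267° = -0.58
Leg 2 (028°, 3 nmi): east 3 sin 28° = 1.41, north 3 cos 28° = 2.65
Net: -9.58 east, 2.07 north. Distance = √((-9.58)² + (2.07)²) = 9.798 nmi.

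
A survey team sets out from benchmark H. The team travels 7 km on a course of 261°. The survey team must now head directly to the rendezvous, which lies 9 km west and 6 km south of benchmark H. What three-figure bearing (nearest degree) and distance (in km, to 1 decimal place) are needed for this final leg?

Leg 1 (261°, 7 km): east 7 sin 261° = -6.91, north 7 cos 261° = -1.10
Current position: (-6.91, -1.10). Target: (-9, -6). Remaining: Δeast = -2.09, Δnorth = -4.90.
Bearing = atan2(-2.09, -4.90) mod 360° = 203.04°; distance = √((-2.09)² + (-4.90)²) = 5.330 km.

203°, 5.3 km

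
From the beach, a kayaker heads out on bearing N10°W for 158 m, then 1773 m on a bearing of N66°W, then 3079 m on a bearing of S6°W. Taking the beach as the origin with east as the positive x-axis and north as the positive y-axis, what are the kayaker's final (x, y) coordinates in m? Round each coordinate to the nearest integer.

Leg 1 (N10°W, 158 m): east 158 sin 350° = -27.44, north 158 cos 350° = 155.60
Leg 2 (N66°W, 1773 m): east 1773 sin 294° = -1619.72, north 1773 cos 294° = 721.14
Leg 3 (S6°W, 3079 m): east 3079 sin 186° = -321.84, north 3079 cos 186° = -3062.13
Summing: -1969.00 m east, -2185.39 m north → (-1969, -2185).

(-1969, -2185)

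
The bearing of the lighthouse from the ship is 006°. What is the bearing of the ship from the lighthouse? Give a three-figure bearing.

Back-bearing = 006° + 180° = 186°.

186°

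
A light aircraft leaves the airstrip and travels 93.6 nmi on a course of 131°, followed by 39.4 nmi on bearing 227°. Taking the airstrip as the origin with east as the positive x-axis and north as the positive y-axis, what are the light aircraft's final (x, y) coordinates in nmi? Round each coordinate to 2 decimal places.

Leg 1 (131°, 93.6 nmi): east 93.6 sin 131° = 70.64, north 93.6 cos 131° = -61.41
Leg 2 (227°, 39.4 nmi): east 39.4 sin 227° = -28.82, north 39.4 cos 227° = -26.87
Summing: 41.83 nmi east, -88.28 nmi north → (41.83, -88.28).

(41.83, -88.28)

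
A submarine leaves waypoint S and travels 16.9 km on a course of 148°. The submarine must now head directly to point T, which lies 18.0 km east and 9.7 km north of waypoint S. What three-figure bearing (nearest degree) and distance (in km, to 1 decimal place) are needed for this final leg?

Leg 1 (148°, 16.9 km): east 16.9 sin 148° = 8.96, north 16.9 cos 148° = -14.33
Current position: (8.96, -14.33). Target: (18.0, 9.7). Remaining: Δeast = 9.04, Δnorth = 24.03.
Bearing = atan2(9.04, 24.03) mod 360° = 20.62°; distance = √((9.04)² + (24.03)²) = 25.678 km.

021°, 25.7 km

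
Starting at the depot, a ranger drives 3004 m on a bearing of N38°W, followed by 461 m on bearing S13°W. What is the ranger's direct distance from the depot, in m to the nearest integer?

Leg 1 (N38°W, 3004 m): east 3004 sin 322° = -1849.45, north 3004 cos 322° = 2367.18
Leg 2 (S13°W, 461 m): east 461 sin 193° = -103.70, north 461 cos 193° = -449.18
Net: -1953.15 east, 1918.00 north. Distance = √((-1953.15)² + (1918.00)²) = 2737.429 m.

2737 m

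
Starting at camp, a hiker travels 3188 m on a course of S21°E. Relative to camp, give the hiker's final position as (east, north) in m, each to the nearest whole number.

(1142, -2976)

Leg 1 (S21°E, 3188 m): east 3188 sin 159° = 1142.48, north 3188 cos 159° = -2976.25
Summing: 1142.48 m east, -2976.25 m north → (1142, -2976).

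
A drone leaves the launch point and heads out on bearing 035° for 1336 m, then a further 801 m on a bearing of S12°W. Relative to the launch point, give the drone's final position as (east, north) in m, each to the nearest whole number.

(600, 311)

Leg 1 (035°, 1336 m): east 1336 sin 35° = 766.30, north 1336 cos 35° = 1094.39
Leg 2 (S12°W, 801 m): east 801 sin 192° = -166.54, north 801 cos 192° = -783.50
Summing: 599.76 m east, 310.89 m north → (600, 311).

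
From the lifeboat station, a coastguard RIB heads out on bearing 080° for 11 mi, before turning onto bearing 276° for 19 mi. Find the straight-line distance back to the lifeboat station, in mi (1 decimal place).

9.0 mi

Leg 1 (080°, 11 mi): east 11 sin 80° = 10.83, north 11 cos 80° = 1.91
Leg 2 (276°, 19 mi): east 19 sin 276° = -18.90, north 19 cos 276° = 1.99
Net: -8.06 east, 3.90 north. Distance = √((-8.06)² + (3.90)²) = 8.955 mi.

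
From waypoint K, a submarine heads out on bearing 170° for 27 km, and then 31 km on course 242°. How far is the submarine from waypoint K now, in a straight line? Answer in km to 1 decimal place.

Leg 1 (170°, 27 km): east 27 sin 170° = 4.69, north 27 cos 170° = -26.59
Leg 2 (242°, 31 km): east 31 sin 242° = -27.37, north 31 cos 242° = -14.55
Net: -22.68 east, -41.14 north. Distance = √((-22.68)² + (-41.14)²) = 46.982 km.

47.0 km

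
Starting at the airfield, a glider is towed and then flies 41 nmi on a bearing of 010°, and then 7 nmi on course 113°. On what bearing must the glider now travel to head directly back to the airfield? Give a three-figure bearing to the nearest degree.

Leg 1 (010°, 41 nmi): east 41 sin 10° = 7.12, north 41 cos 10° = 40.38
Leg 2 (113°, 7 nmi): east 7 sin 113° = 6.44, north 7 cos 113° = -2.74
Net displacement: 13.56 east, 37.64 north. Direction back to start is (-13.56, -37.64): bearing = atan2(-13.56, -37.64) mod 360° = 199.82° ≈ 200°.

200°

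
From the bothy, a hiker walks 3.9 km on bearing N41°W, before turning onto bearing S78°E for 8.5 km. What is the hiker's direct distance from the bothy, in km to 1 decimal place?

5.9 km

Leg 1 (N41°W, 3.9 km): east 3.9 sin 319° = -2.56, north 3.9 cos 319° = 2.94
Leg 2 (S78°E, 8.5 km): east 8.5 sin 102° = 8.31, north 8.5 cos 102° = -1.77
Net: 5.76 east, 1.18 north. Distance = √((5.76)² + (1.18)²) = 5.875 km.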